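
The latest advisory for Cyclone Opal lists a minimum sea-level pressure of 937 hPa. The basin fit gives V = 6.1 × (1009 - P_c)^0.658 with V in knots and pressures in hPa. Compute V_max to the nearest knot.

102 kt

ΔP = 1009 − 937 = 72 hPa.
72^0.658 ≈ 16.677.
V ≈ 6.1 × 16.677 ≈ 101.7 kt.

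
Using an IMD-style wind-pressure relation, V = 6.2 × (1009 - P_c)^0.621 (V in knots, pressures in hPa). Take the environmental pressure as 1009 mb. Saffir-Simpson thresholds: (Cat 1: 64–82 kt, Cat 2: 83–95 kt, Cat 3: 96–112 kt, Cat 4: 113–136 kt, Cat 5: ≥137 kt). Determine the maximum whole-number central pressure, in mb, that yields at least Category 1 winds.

Category 1 begins at V = 64 kt.
Required ΔP = (64/6.2)^(1/0.621) = 10.323^1.610 ≈ 42.91 mb.
P_c ≤ 1009 − 42.91 = 966.09, so the highest integer P_c is 966 mb.

966 mb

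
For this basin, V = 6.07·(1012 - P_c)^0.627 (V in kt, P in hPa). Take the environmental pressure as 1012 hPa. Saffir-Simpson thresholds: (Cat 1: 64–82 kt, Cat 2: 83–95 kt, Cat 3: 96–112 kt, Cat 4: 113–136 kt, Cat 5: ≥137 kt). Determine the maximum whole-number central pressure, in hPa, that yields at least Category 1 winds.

Category 1 begins at V = 64 kt.
Required ΔP = (64/6.07)^(1/0.627) = 10.544^1.595 ≈ 42.81 hPa.
P_c ≤ 1012 − 42.81 = 969.19, so the highest integer P_c is 969 hPa.

969 hPa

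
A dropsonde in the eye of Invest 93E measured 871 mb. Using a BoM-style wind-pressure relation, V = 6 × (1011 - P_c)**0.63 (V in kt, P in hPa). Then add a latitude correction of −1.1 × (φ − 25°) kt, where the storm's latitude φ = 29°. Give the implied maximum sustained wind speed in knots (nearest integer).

ΔP = 1011 − 871 = 140 mb.
140^0.63 ≈ 22.494.
V ≈ 6 × 22.494 ≈ 135.0 kt.
Latitude correction: −1.1 × (29 − 25) = -4.4 kt.
Corrected V ≈ 130.6 kt → 131 kt.

131 kt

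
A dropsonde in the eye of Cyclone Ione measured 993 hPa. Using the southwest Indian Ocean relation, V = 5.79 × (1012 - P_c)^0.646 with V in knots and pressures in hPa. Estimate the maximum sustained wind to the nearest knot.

39 kt

ΔP = 1012 − 993 = 19 hPa.
19^0.646 ≈ 6.700.
V ≈ 5.79 × 6.700 ≈ 38.8 kt.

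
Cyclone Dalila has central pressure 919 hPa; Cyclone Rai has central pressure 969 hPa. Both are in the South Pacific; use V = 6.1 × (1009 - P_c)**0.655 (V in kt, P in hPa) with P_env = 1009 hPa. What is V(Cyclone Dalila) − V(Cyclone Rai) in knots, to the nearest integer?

48 kt

Cyclone Dalila: ΔP = 90; V ≈ 6.1 × 90^0.655 ≈ 116.24 kt.
Cyclone Rai: ΔP = 40; V ≈ 6.1 × 40^0.655 ≈ 68.34 kt.
Difference ≈ 116.24 − 68.34 = 47.90 → 48 kt.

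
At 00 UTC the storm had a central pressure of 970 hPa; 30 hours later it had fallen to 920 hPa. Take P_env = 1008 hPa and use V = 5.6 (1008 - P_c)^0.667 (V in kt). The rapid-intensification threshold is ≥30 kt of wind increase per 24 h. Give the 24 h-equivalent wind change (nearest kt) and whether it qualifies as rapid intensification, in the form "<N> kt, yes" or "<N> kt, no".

V₁: ΔP = 38, V ≈ 5.6 × 38^0.667 ≈ 63.37 kt.
V₂: ΔP = 88, V ≈ 5.6 × 88^0.667 ≈ 110.96 kt.
ΔV over 30 h = 47.59 kt → 24 h equivalent = 47.59 × 24/30 ≈ 38.07 kt.
38 kt ≥ 30 kt ⇒ rapid intensification.

38 kt, yes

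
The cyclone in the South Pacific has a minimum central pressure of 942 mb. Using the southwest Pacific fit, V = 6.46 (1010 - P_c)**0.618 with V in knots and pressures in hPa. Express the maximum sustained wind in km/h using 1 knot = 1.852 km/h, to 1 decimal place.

ΔP = 1010 − 942 = 68 mb.
V ≈ 6.46 × 68^0.618 = 6.46 × 13.567 ≈ 87.644 kt.
87.644 × 1.852 ≈ 162.32 km/h → 162.3 km/h.

162.3 km/h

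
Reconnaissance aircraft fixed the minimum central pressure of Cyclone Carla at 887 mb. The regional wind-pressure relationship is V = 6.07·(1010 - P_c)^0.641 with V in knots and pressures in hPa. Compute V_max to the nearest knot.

ΔP = 1010 − 887 = 123 mb.
123^0.641 ≈ 21.859.
V ≈ 6.07 × 21.859 ≈ 132.7 kt.

133 kt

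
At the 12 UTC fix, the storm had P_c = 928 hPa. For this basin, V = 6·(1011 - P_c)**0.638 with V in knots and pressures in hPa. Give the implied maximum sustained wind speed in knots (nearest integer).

101 kt

ΔP = 1011 − 928 = 83 hPa.
83^0.638 ≈ 16.764.
V ≈ 6 × 16.764 ≈ 100.6 kt.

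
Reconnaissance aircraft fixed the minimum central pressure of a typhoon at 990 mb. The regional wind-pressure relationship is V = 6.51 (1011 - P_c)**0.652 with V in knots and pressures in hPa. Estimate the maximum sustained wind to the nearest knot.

ΔP = 1011 − 990 = 21 mb.
21^0.652 ≈ 7.279.
V ≈ 6.51 × 7.279 ≈ 47.4 kt.

47 kt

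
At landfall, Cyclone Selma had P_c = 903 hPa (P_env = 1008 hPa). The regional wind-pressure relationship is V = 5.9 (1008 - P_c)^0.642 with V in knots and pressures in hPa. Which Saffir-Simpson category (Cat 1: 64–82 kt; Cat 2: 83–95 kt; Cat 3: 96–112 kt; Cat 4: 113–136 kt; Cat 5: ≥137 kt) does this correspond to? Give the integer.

ΔP = 1008 − 903 = 105 hPa.
V ≈ 5.9 × 105^0.642 = 5.9 × 19.84 ≈ 117 kt.
117 kt falls in the Category 4 band.

4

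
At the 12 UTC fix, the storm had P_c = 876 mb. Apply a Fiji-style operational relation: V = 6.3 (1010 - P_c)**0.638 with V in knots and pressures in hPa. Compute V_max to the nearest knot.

143 kt

ΔP = 1010 − 876 = 134 mb.
134^0.638 ≈ 22.756.
V ≈ 6.3 × 22.756 ≈ 143.4 kt.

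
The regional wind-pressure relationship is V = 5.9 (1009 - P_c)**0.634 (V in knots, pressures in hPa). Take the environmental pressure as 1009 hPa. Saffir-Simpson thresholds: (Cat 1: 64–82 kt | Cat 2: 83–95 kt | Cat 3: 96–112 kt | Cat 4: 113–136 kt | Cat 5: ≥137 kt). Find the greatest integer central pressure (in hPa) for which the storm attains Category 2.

Category 2 begins at V = 83 kt.
Required ΔP = (83/5.9)^(1/0.634) = 14.068^1.577 ≈ 64.73 hPa.
P_c ≤ 1009 − 64.73 = 944.27, so the highest integer P_c is 944 hPa.

944 hPa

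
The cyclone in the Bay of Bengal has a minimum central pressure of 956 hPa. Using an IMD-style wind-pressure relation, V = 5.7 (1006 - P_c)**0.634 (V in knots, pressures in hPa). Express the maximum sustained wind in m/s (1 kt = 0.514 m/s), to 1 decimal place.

35.0 m/s

ΔP = 1006 − 956 = 50 hPa.
V ≈ 5.7 × 50^0.634 = 5.7 × 11.944 ≈ 68.080 kt.
68.080 × 0.514 ≈ 34.99 m/s → 35.0 m/s.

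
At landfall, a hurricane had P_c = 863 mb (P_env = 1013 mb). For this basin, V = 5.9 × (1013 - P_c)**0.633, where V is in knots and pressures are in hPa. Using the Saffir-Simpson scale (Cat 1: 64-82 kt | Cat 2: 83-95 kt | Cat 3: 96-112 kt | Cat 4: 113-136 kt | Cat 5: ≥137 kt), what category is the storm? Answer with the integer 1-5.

ΔP = 1013 − 863 = 150 mb.
V ≈ 5.9 × 150^0.633 = 5.9 × 23.85 ≈ 141 kt.
141 kt falls in the Category 5 band.

5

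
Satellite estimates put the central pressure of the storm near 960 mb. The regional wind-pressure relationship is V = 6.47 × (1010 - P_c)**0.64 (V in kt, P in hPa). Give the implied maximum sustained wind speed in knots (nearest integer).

79 kt

ΔP = 1010 − 960 = 50 mb.
50^0.64 ≈ 12.228.
V ≈ 6.47 × 12.228 ≈ 79.1 kt.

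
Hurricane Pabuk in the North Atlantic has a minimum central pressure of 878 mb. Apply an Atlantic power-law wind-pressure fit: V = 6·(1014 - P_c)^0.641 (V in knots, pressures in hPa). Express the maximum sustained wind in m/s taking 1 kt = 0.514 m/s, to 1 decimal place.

ΔP = 1014 − 878 = 136 mb.
V ≈ 6 × 136^0.641 = 6 × 23.313 ≈ 139.878 kt.
139.878 × 0.514 ≈ 71.90 m/s → 71.9 m/s.

71.9 m/s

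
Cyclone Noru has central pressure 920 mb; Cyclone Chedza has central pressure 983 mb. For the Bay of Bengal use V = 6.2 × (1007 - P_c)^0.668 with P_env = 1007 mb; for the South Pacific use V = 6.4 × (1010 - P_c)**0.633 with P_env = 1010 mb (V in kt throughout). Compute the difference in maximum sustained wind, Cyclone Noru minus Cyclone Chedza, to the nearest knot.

Cyclone Noru: ΔP = 87; V ≈ 6.2 × 87^0.668 ≈ 122.46 kt.
Cyclone Chedza: ΔP = 27; V ≈ 6.4 × 27^0.633 ≈ 51.55 kt.
Difference ≈ 122.46 − 51.55 = 70.91 → 71 kt.

71 kt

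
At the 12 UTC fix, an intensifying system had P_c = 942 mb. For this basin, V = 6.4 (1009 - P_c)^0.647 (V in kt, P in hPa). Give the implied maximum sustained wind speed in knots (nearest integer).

ΔP = 1009 − 942 = 67 mb.
67^0.647 ≈ 15.187.
V ≈ 6.4 × 15.187 ≈ 97.2 kt.

97 kt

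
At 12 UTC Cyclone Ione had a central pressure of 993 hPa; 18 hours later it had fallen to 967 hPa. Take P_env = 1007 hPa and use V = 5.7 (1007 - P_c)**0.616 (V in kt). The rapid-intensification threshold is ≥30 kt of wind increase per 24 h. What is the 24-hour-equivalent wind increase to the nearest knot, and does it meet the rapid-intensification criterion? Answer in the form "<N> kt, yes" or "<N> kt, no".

35 kt, yes

V₁: ΔP = 14, V ≈ 5.7 × 14^0.616 ≈ 28.97 kt.
V₂: ΔP = 40, V ≈ 5.7 × 40^0.616 ≈ 55.30 kt.
ΔV over 18 h = 26.33 kt → 24 h equivalent = 26.33 × 24/18 ≈ 35.11 kt.
35 kt ≥ 30 kt ⇒ rapid intensification.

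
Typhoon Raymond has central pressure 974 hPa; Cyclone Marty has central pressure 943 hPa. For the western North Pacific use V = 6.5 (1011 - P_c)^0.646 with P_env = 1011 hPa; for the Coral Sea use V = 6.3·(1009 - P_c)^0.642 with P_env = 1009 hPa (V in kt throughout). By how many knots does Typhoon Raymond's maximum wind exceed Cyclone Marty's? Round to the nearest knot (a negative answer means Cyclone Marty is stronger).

Typhoon Raymond: ΔP = 37; V ≈ 6.5 × 37^0.646 ≈ 66.98 kt.
Cyclone Marty: ΔP = 66; V ≈ 6.3 × 66^0.642 ≈ 92.79 kt.
Difference ≈ 66.98 − 92.79 = -25.81 → -26 kt.

-26 kt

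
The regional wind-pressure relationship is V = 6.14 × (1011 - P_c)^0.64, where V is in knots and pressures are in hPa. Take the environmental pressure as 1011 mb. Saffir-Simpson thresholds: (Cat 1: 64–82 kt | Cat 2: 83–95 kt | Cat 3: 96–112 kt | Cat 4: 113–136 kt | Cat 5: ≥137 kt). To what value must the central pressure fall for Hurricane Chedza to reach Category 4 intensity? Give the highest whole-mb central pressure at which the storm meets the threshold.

Category 4 begins at V = 113 kt.
Required ΔP = (113/6.14)^(1/0.64) = 18.404^1.562 ≈ 94.72 mb.
P_c ≤ 1011 − 94.72 = 916.28, so the highest integer P_c is 916 mb.

916 mb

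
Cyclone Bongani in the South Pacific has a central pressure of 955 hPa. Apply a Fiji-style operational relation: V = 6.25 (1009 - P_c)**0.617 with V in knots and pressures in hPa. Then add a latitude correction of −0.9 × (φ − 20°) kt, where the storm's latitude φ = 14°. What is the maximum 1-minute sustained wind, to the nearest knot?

79 kt

ΔP = 1009 − 955 = 54 hPa.
54^0.617 ≈ 11.719.
V ≈ 6.25 × 11.719 ≈ 73.2 kt.
Latitude correction: −0.9 × (14 − 20) = 5.4 kt.
Corrected V ≈ 78.6 kt → 79 kt.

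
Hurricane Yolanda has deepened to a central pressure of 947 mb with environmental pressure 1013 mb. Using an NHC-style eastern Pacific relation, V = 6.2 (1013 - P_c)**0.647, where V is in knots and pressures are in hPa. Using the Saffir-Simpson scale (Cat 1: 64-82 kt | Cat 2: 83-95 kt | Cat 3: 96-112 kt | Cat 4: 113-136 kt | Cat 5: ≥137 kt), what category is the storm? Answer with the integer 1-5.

2

ΔP = 1013 − 947 = 66 mb.
V ≈ 6.2 × 66^0.647 = 6.2 × 15.04 ≈ 93 kt.
93 kt falls in the Category 2 band.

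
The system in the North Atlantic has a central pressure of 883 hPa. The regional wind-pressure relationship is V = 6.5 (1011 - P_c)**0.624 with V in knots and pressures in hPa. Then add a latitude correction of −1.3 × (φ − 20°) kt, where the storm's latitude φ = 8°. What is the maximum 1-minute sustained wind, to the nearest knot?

ΔP = 1011 − 883 = 128 hPa.
128^0.624 ≈ 20.649.
V ≈ 6.5 × 20.649 ≈ 134.2 kt.
Latitude correction: −1.3 × (8 − 20) = 15.6 kt.
Corrected V ≈ 149.8 kt → 150 kt.

150 kt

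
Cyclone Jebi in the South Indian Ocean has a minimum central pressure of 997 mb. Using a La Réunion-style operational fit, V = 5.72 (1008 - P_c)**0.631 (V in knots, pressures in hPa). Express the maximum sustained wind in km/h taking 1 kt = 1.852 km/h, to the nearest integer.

48 km/h

ΔP = 1008 − 997 = 11 mb.
V ≈ 5.72 × 11^0.631 = 5.72 × 4.541 ≈ 25.973 kt.
25.973 × 1.852 ≈ 48.10 km/h → 48 km/h.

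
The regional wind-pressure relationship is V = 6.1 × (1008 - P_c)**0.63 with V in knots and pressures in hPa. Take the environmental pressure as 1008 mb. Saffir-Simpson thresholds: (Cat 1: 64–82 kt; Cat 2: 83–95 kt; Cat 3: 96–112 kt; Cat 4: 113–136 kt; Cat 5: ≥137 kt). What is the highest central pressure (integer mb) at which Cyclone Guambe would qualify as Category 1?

Category 1 begins at V = 64 kt.
Required ΔP = (64/6.1)^(1/0.63) = 10.492^1.587 ≈ 41.73 mb.
P_c ≤ 1008 − 41.73 = 966.27, so the highest integer P_c is 966 mb.

966 mb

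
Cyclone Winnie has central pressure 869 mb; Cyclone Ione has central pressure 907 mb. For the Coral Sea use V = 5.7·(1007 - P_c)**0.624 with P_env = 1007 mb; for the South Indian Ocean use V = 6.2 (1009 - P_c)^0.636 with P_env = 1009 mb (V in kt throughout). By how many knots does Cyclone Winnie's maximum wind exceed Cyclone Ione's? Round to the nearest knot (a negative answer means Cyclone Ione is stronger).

Cyclone Winnie: ΔP = 138; V ≈ 5.7 × 138^0.624 ≈ 123.36 kt.
Cyclone Ione: ΔP = 102; V ≈ 6.2 × 102^0.636 ≈ 117.45 kt.
Difference ≈ 123.36 − 117.45 = 5.91 → 6 kt.

6 kt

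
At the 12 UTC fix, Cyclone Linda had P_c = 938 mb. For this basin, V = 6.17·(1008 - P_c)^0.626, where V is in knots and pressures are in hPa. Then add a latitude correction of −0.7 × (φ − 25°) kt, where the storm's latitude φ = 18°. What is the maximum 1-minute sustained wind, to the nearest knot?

ΔP = 1008 − 938 = 70 mb.
70^0.626 ≈ 14.290.
V ≈ 6.17 × 14.290 ≈ 88.2 kt.
Latitude correction: −0.7 × (18 − 25) = 4.9 kt.
Corrected V ≈ 93.1 kt → 93 kt.

93 kt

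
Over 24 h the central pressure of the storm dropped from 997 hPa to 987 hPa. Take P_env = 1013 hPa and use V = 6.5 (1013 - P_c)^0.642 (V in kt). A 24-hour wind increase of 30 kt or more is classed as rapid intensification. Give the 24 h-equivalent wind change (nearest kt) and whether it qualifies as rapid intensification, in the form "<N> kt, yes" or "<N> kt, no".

V₁: ΔP = 16, V ≈ 6.5 × 16^0.642 ≈ 38.54 kt.
V₂: ΔP = 26, V ≈ 6.5 × 26^0.642 ≈ 52.64 kt.
ΔV over 24 h = 14.10 kt → 24 h equivalent = 14.10 × 24/24 ≈ 14.10 kt.
14 kt < 30 kt ⇒ not rapid intensification.

14 kt, no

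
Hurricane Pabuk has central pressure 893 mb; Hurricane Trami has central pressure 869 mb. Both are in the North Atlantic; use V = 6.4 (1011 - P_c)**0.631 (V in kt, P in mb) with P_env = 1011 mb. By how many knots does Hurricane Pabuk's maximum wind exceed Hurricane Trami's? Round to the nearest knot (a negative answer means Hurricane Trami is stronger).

Hurricane Pabuk: ΔP = 118; V ≈ 6.4 × 118^0.631 ≈ 129.88 kt.
Hurricane Trami: ΔP = 142; V ≈ 6.4 × 142^0.631 ≈ 145.97 kt.
Difference ≈ 129.88 − 145.97 = -16.09 → -16 kt.

-16 kt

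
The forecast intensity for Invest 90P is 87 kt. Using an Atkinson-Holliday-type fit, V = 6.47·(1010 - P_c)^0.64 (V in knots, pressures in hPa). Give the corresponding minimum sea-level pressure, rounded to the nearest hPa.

ΔP = (V / 6.47)^(1/0.64) = (87/6.47)^1.562.
87/6.47 = 13.447; 13.447^1.562 ≈ 58.00 hPa.
P_c = 1010 − 58.00 = 952.00 ≈ 952 hPa.

952 hPa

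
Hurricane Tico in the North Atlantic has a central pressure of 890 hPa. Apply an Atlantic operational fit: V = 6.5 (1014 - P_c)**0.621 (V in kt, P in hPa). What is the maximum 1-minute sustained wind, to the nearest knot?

ΔP = 1014 − 890 = 124 hPa.
124^0.621 ≈ 19.953.
V ≈ 6.5 × 19.953 ≈ 129.7 kt.

130 kt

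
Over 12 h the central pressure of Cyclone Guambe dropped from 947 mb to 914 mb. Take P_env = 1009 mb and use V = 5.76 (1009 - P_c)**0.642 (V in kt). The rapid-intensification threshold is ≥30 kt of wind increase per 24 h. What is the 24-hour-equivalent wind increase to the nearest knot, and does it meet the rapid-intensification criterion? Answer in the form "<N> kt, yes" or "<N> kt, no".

V₁: ΔP = 62, V ≈ 5.76 × 62^0.642 ≈ 81.50 kt.
V₂: ΔP = 95, V ≈ 5.76 × 95^0.642 ≈ 107.18 kt.
ΔV over 12 h = 25.68 kt → 24 h equivalent = 25.68 × 24/12 ≈ 51.36 kt.
51 kt ≥ 30 kt ⇒ rapid intensification.

51 kt, yes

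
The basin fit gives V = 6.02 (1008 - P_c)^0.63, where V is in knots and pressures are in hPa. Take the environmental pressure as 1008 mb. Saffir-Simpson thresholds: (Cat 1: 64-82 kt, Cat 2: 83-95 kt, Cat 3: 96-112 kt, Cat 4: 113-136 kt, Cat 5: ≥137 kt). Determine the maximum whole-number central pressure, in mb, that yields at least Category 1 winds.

965 mb

Category 1 begins at V = 64 kt.
Required ΔP = (64/6.02)^(1/0.63) = 10.631^1.587 ≈ 42.61 mb.
P_c ≤ 1008 − 42.61 = 965.39, so the highest integer P_c is 965 mb.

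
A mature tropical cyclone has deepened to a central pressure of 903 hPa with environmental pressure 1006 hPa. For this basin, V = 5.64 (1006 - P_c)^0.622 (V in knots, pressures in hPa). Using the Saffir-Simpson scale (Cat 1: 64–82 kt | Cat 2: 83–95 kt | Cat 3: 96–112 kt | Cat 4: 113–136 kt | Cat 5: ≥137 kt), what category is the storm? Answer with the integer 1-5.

ΔP = 1006 − 903 = 103 hPa.
V ≈ 5.64 × 103^0.622 = 5.64 × 17.86 ≈ 101 kt.
101 kt falls in the Category 3 band.

3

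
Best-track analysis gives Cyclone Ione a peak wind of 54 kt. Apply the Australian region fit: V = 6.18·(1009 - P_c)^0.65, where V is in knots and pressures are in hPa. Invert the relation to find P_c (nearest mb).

ΔP = (V / 6.18)^(1/0.65) = (54/6.18)^1.538.
54/6.18 = 8.738; 8.738^1.538 ≈ 28.07 mb.
P_c = 1009 − 28.07 = 980.93 ≈ 981 mb.

981 mb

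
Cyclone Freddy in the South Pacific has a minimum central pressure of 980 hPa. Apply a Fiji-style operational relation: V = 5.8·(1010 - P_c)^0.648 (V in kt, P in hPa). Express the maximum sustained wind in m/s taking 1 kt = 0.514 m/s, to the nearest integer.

ΔP = 1010 − 980 = 30 hPa.
V ≈ 5.8 × 30^0.648 = 5.8 × 9.061 ≈ 52.554 kt.
52.554 × 0.514 ≈ 27.01 m/s → 27 m/s.

27 m/s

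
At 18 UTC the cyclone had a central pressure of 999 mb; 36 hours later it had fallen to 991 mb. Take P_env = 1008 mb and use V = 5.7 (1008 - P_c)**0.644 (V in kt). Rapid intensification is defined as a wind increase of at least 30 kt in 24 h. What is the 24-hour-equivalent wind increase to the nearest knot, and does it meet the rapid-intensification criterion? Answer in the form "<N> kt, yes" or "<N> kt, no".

8 kt, no

V₁: ΔP = 9, V ≈ 5.7 × 9^0.644 ≈ 23.46 kt.
V₂: ΔP = 17, V ≈ 5.7 × 17^0.644 ≈ 35.34 kt.
ΔV over 36 h = 11.88 kt → 24 h equivalent = 11.88 × 24/36 ≈ 7.92 kt.
8 kt < 30 kt ⇒ not rapid intensification.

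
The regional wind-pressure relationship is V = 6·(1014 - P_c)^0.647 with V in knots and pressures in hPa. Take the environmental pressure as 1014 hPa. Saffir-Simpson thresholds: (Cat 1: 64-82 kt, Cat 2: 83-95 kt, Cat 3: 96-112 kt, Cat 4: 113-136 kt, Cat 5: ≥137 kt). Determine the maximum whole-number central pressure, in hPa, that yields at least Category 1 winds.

Category 1 begins at V = 64 kt.
Required ΔP = (64/6)^(1/0.647) = 10.667^1.546 ≈ 38.81 hPa.
P_c ≤ 1014 − 38.81 = 975.19, so the highest integer P_c is 975 hPa.

975 hPa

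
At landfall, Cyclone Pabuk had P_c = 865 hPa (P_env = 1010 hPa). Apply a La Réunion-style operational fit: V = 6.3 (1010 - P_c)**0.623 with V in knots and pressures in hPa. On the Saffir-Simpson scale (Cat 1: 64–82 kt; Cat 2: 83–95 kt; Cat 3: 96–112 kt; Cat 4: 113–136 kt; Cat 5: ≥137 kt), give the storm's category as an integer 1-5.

ΔP = 1010 − 865 = 145 hPa.
V ≈ 6.3 × 145^0.623 = 6.3 × 22.21 ≈ 140 kt.
140 kt falls in the Category 5 band.

5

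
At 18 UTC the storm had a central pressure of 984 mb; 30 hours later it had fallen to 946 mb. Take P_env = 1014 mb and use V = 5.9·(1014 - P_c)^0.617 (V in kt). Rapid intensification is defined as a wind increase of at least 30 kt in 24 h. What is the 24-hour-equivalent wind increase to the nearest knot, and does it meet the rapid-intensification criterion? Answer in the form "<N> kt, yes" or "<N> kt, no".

25 kt, no

V₁: ΔP = 30, V ≈ 5.9 × 30^0.617 ≈ 48.11 kt.
V₂: ΔP = 68, V ≈ 5.9 × 68^0.617 ≈ 79.71 kt.
ΔV over 30 h = 31.60 kt → 24 h equivalent = 31.60 × 24/30 ≈ 25.28 kt.
25 kt < 30 kt ⇒ not rapid intensification.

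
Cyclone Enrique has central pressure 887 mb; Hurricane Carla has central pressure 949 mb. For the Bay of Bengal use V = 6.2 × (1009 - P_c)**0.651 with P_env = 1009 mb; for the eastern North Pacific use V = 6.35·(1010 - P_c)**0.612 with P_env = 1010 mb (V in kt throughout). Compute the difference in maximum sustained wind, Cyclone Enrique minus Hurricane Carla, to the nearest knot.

63 kt

Cyclone Enrique: ΔP = 122; V ≈ 6.2 × 122^0.651 ≈ 141.45 kt.
Hurricane Carla: ΔP = 61; V ≈ 6.35 × 61^0.612 ≈ 78.60 kt.
Difference ≈ 141.45 − 78.60 = 62.85 → 63 kt.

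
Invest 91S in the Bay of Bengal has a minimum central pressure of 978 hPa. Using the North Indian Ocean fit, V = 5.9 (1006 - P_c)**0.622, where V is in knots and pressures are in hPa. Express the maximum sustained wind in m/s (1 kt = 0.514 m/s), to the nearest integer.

24 m/s

ΔP = 1006 − 978 = 28 hPa.
V ≈ 5.9 × 28^0.622 = 5.9 × 7.946 ≈ 46.880 kt.
46.880 × 0.514 ≈ 24.10 m/s → 24 m/s.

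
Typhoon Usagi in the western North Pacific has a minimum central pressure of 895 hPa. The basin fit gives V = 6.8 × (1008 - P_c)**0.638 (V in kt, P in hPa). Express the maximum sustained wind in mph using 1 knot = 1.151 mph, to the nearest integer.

ΔP = 1008 − 895 = 113 hPa.
V ≈ 6.8 × 113^0.638 = 6.8 × 20.411 ≈ 138.795 kt.
138.795 × 1.151 ≈ 159.75 mph → 160 mph.

160 mph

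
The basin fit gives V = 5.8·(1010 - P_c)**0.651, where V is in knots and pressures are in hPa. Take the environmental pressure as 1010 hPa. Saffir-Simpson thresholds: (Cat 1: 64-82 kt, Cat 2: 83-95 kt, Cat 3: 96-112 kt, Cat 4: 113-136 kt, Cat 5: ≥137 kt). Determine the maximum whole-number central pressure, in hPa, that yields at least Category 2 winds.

Category 2 begins at V = 83 kt.
Required ΔP = (83/5.8)^(1/0.651) = 14.310^1.536 ≈ 59.59 hPa.
P_c ≤ 1010 − 59.59 = 950.41, so the highest integer P_c is 950 hPa.

950 hPa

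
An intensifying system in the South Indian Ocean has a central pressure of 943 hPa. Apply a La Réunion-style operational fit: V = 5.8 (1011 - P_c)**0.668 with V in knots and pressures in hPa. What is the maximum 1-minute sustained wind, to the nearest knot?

97 kt

ΔP = 1011 − 943 = 68 hPa.
68^0.668 ≈ 16.754.
V ≈ 5.8 × 16.754 ≈ 97.2 kt.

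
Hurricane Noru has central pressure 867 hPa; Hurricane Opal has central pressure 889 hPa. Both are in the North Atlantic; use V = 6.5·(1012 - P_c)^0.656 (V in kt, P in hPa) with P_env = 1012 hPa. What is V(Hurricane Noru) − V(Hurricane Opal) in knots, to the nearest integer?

17 kt

Hurricane Noru: ΔP = 145; V ≈ 6.5 × 145^0.656 ≈ 170.13 kt.
Hurricane Opal: ΔP = 123; V ≈ 6.5 × 123^0.656 ≈ 152.72 kt.
Difference ≈ 170.13 − 152.72 = 17.41 → 17 kt.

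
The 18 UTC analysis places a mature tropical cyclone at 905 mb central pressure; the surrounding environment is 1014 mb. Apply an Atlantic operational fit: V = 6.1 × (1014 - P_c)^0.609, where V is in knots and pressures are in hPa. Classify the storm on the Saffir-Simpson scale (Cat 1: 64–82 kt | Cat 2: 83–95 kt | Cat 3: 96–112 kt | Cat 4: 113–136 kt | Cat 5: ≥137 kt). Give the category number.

3

ΔP = 1014 − 905 = 109 mb.
V ≈ 6.1 × 109^0.609 = 6.1 × 17.41 ≈ 106 kt.
106 kt falls in the Category 3 band.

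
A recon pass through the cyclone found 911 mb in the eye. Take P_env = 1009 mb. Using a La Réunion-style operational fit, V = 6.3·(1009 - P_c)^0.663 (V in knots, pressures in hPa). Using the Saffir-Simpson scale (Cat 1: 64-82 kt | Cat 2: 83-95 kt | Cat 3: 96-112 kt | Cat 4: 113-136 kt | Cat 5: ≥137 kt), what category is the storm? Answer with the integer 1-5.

ΔP = 1009 − 911 = 98 mb.
V ≈ 6.3 × 98^0.663 = 6.3 × 20.90 ≈ 132 kt.
132 kt falls in the Category 4 band.

4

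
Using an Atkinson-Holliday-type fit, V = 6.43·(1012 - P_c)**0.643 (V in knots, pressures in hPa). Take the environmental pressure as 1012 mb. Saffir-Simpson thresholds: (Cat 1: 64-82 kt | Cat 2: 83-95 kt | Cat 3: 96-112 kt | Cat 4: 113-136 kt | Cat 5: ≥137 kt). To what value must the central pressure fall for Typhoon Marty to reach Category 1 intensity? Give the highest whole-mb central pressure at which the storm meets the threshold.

Category 1 begins at V = 64 kt.
Required ΔP = (64/6.43)^(1/0.643) = 9.953^1.555 ≈ 35.65 mb.
P_c ≤ 1012 − 35.65 = 976.35, so the highest integer P_c is 976 mb.

976 mb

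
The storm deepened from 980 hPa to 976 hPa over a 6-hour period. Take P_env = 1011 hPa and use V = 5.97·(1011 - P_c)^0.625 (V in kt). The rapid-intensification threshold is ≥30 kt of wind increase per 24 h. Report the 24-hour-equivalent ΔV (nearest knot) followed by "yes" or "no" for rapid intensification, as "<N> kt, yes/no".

V₁: ΔP = 31, V ≈ 5.97 × 31^0.625 ≈ 51.06 kt.
V₂: ΔP = 35, V ≈ 5.97 × 35^0.625 ≈ 55.08 kt.
ΔV over 6 h = 4.02 kt → 24 h equivalent = 4.02 × 24/6 ≈ 16.08 kt.
16 kt < 30 kt ⇒ not rapid intensification.

16 kt, no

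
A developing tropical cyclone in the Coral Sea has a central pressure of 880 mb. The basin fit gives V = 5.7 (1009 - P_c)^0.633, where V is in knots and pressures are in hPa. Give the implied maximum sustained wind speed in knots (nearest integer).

ΔP = 1009 − 880 = 129 mb.
129^0.633 ≈ 21.677.
V ≈ 5.7 × 21.677 ≈ 123.6 kt.

124 kt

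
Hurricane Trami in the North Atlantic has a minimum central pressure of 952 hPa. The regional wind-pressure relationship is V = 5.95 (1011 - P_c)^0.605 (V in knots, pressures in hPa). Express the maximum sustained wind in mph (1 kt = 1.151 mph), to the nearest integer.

ΔP = 1011 − 952 = 59 hPa.
V ≈ 5.95 × 59^0.605 = 5.95 × 11.786 ≈ 70.127 kt.
70.127 × 1.151 ≈ 80.72 mph → 81 mph.

81 mph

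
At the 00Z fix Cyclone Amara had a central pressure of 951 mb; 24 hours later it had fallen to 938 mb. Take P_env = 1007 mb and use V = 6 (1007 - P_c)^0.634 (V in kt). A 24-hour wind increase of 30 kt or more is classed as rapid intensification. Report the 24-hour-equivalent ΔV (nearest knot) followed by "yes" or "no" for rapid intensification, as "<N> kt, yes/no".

11 kt, no

V₁: ΔP = 56, V ≈ 6 × 56^0.634 ≈ 77.00 kt.
V₂: ΔP = 69, V ≈ 6 × 69^0.634 ≈ 87.90 kt.
ΔV over 24 h = 10.90 kt → 24 h equivalent = 10.90 × 24/24 ≈ 10.90 kt.
11 kt < 30 kt ⇒ not rapid intensification.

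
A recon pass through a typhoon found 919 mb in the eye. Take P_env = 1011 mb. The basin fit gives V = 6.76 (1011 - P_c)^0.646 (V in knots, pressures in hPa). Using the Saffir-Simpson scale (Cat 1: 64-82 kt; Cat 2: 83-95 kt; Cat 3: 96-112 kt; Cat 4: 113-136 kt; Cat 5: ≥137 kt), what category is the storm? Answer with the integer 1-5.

ΔP = 1011 − 919 = 92 mb.
V ≈ 6.76 × 92^0.646 = 6.76 × 18.56 ≈ 125 kt.
125 kt falls in the Category 4 band.

4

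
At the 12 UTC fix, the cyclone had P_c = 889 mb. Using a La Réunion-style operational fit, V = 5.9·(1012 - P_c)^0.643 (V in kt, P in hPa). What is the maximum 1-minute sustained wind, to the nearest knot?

ΔP = 1012 − 889 = 123 mb.
123^0.643 ≈ 22.070.
V ≈ 5.9 × 22.070 ≈ 130.2 kt.

130 kt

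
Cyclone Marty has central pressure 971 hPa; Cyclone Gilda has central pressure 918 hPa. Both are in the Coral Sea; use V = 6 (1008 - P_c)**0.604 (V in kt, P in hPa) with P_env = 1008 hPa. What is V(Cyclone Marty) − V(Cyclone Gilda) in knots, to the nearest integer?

-38 kt

Cyclone Marty: ΔP = 37; V ≈ 6 × 37^0.604 ≈ 53.13 kt.
Cyclone Gilda: ΔP = 90; V ≈ 6 × 90^0.604 ≈ 90.89 kt.
Difference ≈ 53.13 − 90.89 = -37.76 → -38 kt.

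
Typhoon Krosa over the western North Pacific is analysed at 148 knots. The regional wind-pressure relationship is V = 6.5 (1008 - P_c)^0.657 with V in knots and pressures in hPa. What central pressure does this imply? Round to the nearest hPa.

ΔP = (V / 6.5)^(1/0.657) = (148/6.5)^1.522.
148/6.5 = 22.769; 22.769^1.522 ≈ 116.41 hPa.
P_c = 1008 − 116.41 = 891.59 ≈ 892 hPa.

892 hPa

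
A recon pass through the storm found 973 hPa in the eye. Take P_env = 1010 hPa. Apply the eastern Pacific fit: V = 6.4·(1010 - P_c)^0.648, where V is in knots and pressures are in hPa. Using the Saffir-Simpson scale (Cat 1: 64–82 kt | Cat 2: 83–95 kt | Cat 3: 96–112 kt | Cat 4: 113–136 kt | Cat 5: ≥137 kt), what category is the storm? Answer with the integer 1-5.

ΔP = 1010 − 973 = 37 hPa.
V ≈ 6.4 × 37^0.648 = 6.4 × 10.38 ≈ 66 kt.
66 kt falls in the Category 1 band.

1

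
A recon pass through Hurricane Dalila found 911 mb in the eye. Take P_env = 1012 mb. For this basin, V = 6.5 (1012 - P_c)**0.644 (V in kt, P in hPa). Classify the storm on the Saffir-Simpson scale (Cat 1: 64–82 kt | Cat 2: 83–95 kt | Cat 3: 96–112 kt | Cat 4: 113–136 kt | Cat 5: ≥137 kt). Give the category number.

4

ΔP = 1012 − 911 = 101 mb.
V ≈ 6.5 × 101^0.644 = 6.5 × 19.53 ≈ 127 kt.
127 kt falls in the Category 4 band.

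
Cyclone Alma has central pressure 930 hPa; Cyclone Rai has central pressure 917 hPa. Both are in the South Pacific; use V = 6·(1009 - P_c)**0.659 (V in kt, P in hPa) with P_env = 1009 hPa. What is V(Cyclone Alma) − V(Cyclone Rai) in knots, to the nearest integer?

-11 kt

Cyclone Alma: ΔP = 79; V ≈ 6 × 79^0.659 ≈ 106.83 kt.
Cyclone Rai: ΔP = 92; V ≈ 6 × 92^0.659 ≈ 118.11 kt.
Difference ≈ 106.83 − 118.11 = -11.28 → -11 kt.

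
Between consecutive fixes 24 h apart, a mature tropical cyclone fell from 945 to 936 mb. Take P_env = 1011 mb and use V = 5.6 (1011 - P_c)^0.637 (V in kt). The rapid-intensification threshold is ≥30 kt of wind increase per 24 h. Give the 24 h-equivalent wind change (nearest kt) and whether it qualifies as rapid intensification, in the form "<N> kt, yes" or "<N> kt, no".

7 kt, no

V₁: ΔP = 66, V ≈ 5.6 × 66^0.637 ≈ 80.77 kt.
V₂: ΔP = 75, V ≈ 5.6 × 75^0.637 ≈ 87.62 kt.
ΔV over 24 h = 6.85 kt → 24 h equivalent = 6.85 × 24/24 ≈ 6.85 kt.
7 kt < 30 kt ⇒ not rapid intensification.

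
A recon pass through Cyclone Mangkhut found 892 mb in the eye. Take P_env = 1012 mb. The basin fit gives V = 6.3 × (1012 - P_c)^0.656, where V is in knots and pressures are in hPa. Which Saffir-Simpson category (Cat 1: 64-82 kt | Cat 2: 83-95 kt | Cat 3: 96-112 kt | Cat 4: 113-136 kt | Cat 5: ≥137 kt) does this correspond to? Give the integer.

ΔP = 1012 − 892 = 120 mb.
V ≈ 6.3 × 120^0.656 = 6.3 × 23.12 ≈ 146 kt.
146 kt falls in the Category 5 band.

5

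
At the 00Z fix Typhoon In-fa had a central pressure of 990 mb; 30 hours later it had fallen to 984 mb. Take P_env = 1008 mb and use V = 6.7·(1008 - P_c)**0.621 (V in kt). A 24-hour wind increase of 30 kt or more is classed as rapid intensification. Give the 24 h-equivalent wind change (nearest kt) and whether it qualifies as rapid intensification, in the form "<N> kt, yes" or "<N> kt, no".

V₁: ΔP = 18, V ≈ 6.7 × 18^0.621 ≈ 40.33 kt.
V₂: ΔP = 24, V ≈ 6.7 × 24^0.621 ≈ 48.22 kt.
ΔV over 30 h = 7.89 kt → 24 h equivalent = 7.89 × 24/30 ≈ 6.31 kt.
6 kt < 30 kt ⇒ not rapid intensification.

6 kt, no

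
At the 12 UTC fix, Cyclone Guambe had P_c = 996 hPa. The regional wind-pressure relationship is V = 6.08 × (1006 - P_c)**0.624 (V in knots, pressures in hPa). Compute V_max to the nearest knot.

26 kt

ΔP = 1006 − 996 = 10 hPa.
10^0.624 ≈ 4.207.
V ≈ 6.08 × 4.207 ≈ 25.6 kt.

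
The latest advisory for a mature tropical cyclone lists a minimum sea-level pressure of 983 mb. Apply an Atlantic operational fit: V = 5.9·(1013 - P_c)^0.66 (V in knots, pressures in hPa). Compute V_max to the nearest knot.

56 kt

ΔP = 1013 − 983 = 30 mb.
30^0.66 ≈ 9.438.
V ≈ 5.9 × 9.438 ≈ 55.7 kt.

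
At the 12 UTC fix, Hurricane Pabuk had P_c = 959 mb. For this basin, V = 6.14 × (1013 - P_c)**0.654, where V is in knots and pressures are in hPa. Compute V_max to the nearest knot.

83 kt

ΔP = 1013 − 959 = 54 mb.
54^0.654 ≈ 13.583.
V ≈ 6.14 × 13.583 ≈ 83.4 kt.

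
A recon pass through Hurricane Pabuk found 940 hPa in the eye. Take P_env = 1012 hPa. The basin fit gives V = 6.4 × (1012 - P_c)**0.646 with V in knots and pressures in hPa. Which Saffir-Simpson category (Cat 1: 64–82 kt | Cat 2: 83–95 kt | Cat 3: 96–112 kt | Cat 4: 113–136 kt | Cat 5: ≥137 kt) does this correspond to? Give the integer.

3

ΔP = 1012 − 940 = 72 hPa.
V ≈ 6.4 × 72^0.646 = 6.4 × 15.84 ≈ 101 kt.
101 kt falls in the Category 3 band.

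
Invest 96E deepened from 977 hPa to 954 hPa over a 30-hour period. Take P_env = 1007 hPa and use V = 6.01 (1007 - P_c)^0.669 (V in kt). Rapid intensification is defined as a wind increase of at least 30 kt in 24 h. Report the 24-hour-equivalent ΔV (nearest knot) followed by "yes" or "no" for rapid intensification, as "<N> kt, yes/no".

V₁: ΔP = 30, V ≈ 6.01 × 30^0.669 ≈ 58.49 kt.
V₂: ΔP = 53, V ≈ 6.01 × 53^0.669 ≈ 85.59 kt.
ΔV over 30 h = 27.10 kt → 24 h equivalent = 27.10 × 24/30 ≈ 21.68 kt.
22 kt < 30 kt ⇒ not rapid intensification.

22 kt, no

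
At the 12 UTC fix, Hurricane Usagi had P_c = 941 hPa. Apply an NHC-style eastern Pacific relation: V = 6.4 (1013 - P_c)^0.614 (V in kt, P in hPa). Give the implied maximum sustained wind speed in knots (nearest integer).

88 kt

ΔP = 1013 − 941 = 72 hPa.
72^0.614 ≈ 13.817.
V ≈ 6.4 × 13.817 ≈ 88.4 kt.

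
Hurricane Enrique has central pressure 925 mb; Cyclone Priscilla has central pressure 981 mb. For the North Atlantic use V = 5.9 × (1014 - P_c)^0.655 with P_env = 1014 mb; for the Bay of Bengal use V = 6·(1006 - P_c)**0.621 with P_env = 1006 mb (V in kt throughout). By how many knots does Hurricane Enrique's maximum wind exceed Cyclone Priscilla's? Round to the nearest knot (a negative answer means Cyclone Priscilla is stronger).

Hurricane Enrique: ΔP = 89; V ≈ 5.9 × 89^0.655 ≈ 111.61 kt.
Cyclone Priscilla: ΔP = 25; V ≈ 6 × 25^0.621 ≈ 44.29 kt.
Difference ≈ 111.61 − 44.29 = 67.32 → 67 kt.

67 kt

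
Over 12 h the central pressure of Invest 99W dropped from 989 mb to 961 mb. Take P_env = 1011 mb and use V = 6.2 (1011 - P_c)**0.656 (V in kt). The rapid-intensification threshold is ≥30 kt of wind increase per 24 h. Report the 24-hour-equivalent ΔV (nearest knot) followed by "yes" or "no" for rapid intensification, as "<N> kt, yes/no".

67 kt, yes

V₁: ΔP = 22, V ≈ 6.2 × 22^0.656 ≈ 47.10 kt.
V₂: ΔP = 50, V ≈ 6.2 × 50^0.656 ≈ 80.71 kt.
ΔV over 12 h = 33.61 kt → 24 h equivalent = 33.61 × 24/12 ≈ 67.22 kt.
67 kt ≥ 30 kt ⇒ rapid intensification.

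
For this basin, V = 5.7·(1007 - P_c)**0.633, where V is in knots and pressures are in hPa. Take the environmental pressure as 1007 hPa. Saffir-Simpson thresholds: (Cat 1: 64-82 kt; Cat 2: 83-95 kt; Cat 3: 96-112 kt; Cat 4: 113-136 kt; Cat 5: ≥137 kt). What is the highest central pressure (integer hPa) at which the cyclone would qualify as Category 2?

938 hPa

Category 2 begins at V = 83 kt.
Required ΔP = (83/5.7)^(1/0.633) = 14.561^1.580 ≈ 68.80 hPa.
P_c ≤ 1007 − 68.80 = 938.20, so the highest integer P_c is 938 hPa.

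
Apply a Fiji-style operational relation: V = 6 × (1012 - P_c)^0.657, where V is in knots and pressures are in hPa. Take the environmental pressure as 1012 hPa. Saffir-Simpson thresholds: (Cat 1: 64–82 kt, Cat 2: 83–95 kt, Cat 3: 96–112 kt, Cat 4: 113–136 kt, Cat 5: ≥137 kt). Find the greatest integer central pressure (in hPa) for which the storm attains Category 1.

975 hPa

Category 1 begins at V = 64 kt.
Required ΔP = (64/6)^(1/0.657) = 10.667^1.522 ≈ 36.71 hPa.
P_c ≤ 1012 − 36.71 = 975.29, so the highest integer P_c is 975 hPa.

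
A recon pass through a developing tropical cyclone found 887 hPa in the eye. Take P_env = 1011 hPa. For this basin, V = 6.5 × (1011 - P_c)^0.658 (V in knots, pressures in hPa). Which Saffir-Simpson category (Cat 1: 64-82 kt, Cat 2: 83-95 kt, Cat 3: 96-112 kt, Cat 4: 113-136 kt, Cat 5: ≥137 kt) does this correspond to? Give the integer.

5

ΔP = 1011 − 887 = 124 hPa.
V ≈ 6.5 × 124^0.658 = 6.5 × 23.85 ≈ 155 kt.
155 kt falls in the Category 5 band.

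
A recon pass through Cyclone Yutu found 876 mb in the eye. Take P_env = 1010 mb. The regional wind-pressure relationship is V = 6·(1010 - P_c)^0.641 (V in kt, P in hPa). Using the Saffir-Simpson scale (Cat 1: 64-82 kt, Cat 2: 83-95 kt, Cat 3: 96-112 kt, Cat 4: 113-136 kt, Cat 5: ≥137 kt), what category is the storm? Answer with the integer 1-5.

ΔP = 1010 − 876 = 134 mb.
V ≈ 6 × 134^0.641 = 6 × 23.09 ≈ 139 kt.
139 kt falls in the Category 5 band.

5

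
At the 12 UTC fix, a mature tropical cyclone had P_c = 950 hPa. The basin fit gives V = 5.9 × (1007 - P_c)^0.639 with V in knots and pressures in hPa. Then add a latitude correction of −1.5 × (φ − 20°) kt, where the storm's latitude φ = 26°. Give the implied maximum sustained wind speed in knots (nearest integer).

ΔP = 1007 − 950 = 57 hPa.
57^0.639 ≈ 13.244.
V ≈ 5.9 × 13.244 ≈ 78.1 kt.
Latitude correction: −1.5 × (26 − 20) = -9 kt.
Corrected V ≈ 69.1 kt → 69 kt.

69 kt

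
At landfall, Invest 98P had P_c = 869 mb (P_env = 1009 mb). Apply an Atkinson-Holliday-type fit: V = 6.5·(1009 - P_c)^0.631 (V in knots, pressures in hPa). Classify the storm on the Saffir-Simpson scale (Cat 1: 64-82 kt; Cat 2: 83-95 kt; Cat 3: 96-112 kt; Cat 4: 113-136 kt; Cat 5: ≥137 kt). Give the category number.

5

ΔP = 1009 − 869 = 140 mb.
V ≈ 6.5 × 140^0.631 = 6.5 × 22.61 ≈ 147 kt.
147 kt falls in the Category 5 band.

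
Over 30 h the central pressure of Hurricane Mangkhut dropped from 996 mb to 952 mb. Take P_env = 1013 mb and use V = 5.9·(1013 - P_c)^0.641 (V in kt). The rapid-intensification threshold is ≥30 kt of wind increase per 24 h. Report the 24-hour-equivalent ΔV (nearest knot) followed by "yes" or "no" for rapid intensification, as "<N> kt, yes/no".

37 kt, yes

V₁: ΔP = 17, V ≈ 5.9 × 17^0.641 ≈ 36.27 kt.
V₂: ΔP = 61, V ≈ 5.9 × 61^0.641 ≈ 82.27 kt.
ΔV over 30 h = 46.00 kt → 24 h equivalent = 46.00 × 24/30 ≈ 36.80 kt.
37 kt ≥ 30 kt ⇒ rapid intensification.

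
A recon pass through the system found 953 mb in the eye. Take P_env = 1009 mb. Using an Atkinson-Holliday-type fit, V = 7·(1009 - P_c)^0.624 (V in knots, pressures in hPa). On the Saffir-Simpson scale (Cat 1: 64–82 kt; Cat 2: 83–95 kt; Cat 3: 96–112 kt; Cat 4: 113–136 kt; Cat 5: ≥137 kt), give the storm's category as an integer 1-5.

ΔP = 1009 − 953 = 56 mb.
V ≈ 7 × 56^0.624 = 7 × 12.33 ≈ 86 kt.
86 kt falls in the Category 2 band.

2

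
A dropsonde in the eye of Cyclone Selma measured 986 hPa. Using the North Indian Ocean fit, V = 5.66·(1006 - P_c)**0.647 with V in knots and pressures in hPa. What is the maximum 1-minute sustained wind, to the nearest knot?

39 kt

ΔP = 1006 − 986 = 20 hPa.
20^0.647 ≈ 6.947.
V ≈ 5.66 × 6.947 ≈ 39.3 kt.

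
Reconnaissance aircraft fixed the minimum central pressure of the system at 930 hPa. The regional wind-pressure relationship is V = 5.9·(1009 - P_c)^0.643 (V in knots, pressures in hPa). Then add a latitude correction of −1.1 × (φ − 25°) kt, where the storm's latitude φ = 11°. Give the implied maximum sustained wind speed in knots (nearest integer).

113 kt

ΔP = 1009 − 930 = 79 hPa.
79^0.643 ≈ 16.603.
V ≈ 5.9 × 16.603 ≈ 98.0 kt.
Latitude correction: −1.1 × (11 − 25) = 15.4 kt.
Corrected V ≈ 113.4 kt → 113 kt.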